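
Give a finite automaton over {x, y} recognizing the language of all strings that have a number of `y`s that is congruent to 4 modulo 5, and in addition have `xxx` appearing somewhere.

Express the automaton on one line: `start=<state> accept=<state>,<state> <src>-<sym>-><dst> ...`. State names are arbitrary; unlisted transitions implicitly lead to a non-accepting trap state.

start=q0 accept=q19 q0-x->q1 q0-y->q2 q1-x->q3 q1-y->q2 q2-x->q4 q2-y->q5 q3-x->q6 q3-y->q2 q4-x->q7 q4-y->q5 q5-x->q8 q5-y->q9 q6-x->q6 q6-y->q10 q7-x->q10 q7-y->q5 q8-x->q11 q8-y->q9 q9-x->q12 q9-y->q13 q10-x->q10 q10-y->q14 q11-x->q14 q11-y->q9 q12-x->q15 q12-y->q13 q13-x->q16 q13-y->q0 q14-x->q14 q14-y->q17 q15-x->q17 q15-y->q13 q16-x->q18 q16-y->q0 q17-x->q17 q17-y->q19 q18-x->q19 q18-y->q0 q19-x->q19 q19-y->q6

Build one automaton per condition and run them in lockstep. One (5 states) tracks the count of `y`s modulo 5; the other (4 states) tracks whether and how much of `xxx` has been seen. Each combined state is a pair, one component from each; accept when both components accept.
A 20-state machine:
          x    y  
>  q0     q1   q2 
   q1     q3   q2 
   q2     q4   q5 
   q3     q6   q2 
   q4     q7   q5 
   q5     q8   q9 
   q6     q6  q10 
   q7    q10   q5 
   q8    q11   q9 
   q9    q12  q13 
   q10   q10  q14 
   q11   q14   q9 
   q12   q15  q13 
   q13   q16   q0 
   q14   q14  q17 
   q15   q17  q13 
   q16   q18   q0 
   q17   q17  q19 
   q18   q19   q0 
 * q19   q19   q6 
(> = start, * = accepting)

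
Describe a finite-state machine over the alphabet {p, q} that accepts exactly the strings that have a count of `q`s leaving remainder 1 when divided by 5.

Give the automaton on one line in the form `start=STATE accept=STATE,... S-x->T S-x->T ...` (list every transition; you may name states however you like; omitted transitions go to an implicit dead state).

Keep the running count of `q`s modulo 5: each `q` advances along the cycle s0 → s1 → s2 → s3 → s4 → s0 while other symbols loop. Accept at s1.
A 5-state machine:
        p   q  
>  s0   s0  s1 
 * s1   s1  s2 
   s2   s2  s3 
   s3   s3  s4 
   s4   s4  s0 
(> = start, * = accepting)

start=s0 accept=s1 s0-p->s0 s0-q->s1 s1-p->s1 s1-q->s2 s2-p->s2 s2-q->s3 s3-p->s3 s3-q->s4 s4-p->s4 s4-q->s0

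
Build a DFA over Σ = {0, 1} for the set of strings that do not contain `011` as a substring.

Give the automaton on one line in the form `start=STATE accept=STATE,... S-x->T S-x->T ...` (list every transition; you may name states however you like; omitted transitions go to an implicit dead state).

start=q0 accept=q0,q1,q2 q0-0->q1 q0-1->q0 q1-0->q1 q1-1->q2 q2-0->q1 q2-1->q3 q3-0->q3 q3-1->q3

Track partial matches of the forbidden pattern `011`. State q3 is a dead state reached once `011` has occurred; every other state accepts. q0 means no part of `011` is currently matched.
        0   1  
>* q0   q1  q0 
 * q1   q1  q2 
 * q2   q1  q3 
   q3   q3  q3 
(> = start, * = accepting)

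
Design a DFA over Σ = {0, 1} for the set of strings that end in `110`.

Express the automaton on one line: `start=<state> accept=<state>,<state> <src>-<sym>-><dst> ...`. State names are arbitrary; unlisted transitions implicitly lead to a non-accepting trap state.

Remember how much of `110` the current input suffix matches. State A means no match yet; B means the last symbol is `1`; C means the last 2 symbols are `11`; D means the last 3 symbols are `110`. Only D accepts. On a mismatch, fall back to the longest proper suffix that is still a prefix of `110`.
4 states suffice.
       0  1 
>  A   A  B 
   B   A  C 
   C   D  C 
 * D   A  B 
(> = start, * = accepting)

start=A accept=D A-0->A A-1->B B-0->A B-1->C C-0->D C-1->C D-0->A D-1->B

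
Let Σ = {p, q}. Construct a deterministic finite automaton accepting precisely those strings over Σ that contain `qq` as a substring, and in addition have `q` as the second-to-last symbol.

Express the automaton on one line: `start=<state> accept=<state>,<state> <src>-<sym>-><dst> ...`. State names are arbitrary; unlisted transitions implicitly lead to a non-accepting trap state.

start=S0 accept=S2,S3 S0-p->S0 S0-q->S1 S1-p->S0 S1-q->S2 S2-p->S3 S2-q->S2 S3-p->S4 S3-q->S5 S4-p->S4 S4-q->S5 S5-p->S3 S5-q->S2

Run two small machines in parallel and take their product. The first has 3 states tracking whether and how much of `qq` has been seen; the second has 7 states tracking the last 2 symbols read. A product state is a pair (one from each), accepting exactly when both do. Minimizing collapses redundant product states.
A 6-state machine:
        p   q  
>  S0   S0  S1 
   S1   S0  S2 
 * S2   S3  S2 
 * S3   S4  S5 
   S4   S4  S5 
   S5   S3  S2 
(> = start, * = accepting)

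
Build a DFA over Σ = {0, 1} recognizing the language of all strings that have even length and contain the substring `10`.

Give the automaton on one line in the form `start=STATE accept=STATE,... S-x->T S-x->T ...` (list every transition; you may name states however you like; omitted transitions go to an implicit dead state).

start=q0 accept=q4 q0-0->q1 q0-1->q2 q1-0->q0 q1-1->q3 q2-0->q4 q2-1->q3 q3-0->q5 q3-1->q2 q4-0->q5 q4-1->q5 q5-0->q4 q5-1->q4

Build one automaton per condition and run them in lockstep. One (2 states) tracks the input length modulo 2; the other (3 states) tracks whether and how much of `10` has been seen. Each combined state is a pair, one component from each; accept when both components accept.
        0   1  
>  q0   q1  q2 
   q1   q0  q3 
   q2   q4  q3 
   q3   q5  q2 
 * q4   q5  q5 
   q5   q4  q4 
(> = start, * = accepting)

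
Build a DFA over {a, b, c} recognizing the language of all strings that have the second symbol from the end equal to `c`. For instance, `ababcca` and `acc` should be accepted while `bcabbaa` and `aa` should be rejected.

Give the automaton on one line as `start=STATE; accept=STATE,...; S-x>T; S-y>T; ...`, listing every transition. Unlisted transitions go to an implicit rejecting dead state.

Because acceptance depends on a position counted from the end, the machine has to buffer the most recent 2 symbols. Make each state the string of the last up-to-2 symbols read; on input `x` shift the window left and append `x`. Accept when the buffered window has length 2 and begins with `c`.
          a    b    c  
>  q0     q1   q2   q3 
   q1     q4   q5   q6 
   q2     q7   q8   q9 
   q3    q10  q11  q12 
   q4     q4   q5   q6 
   q5     q7   q8   q9 
   q6    q10  q11  q12 
   q7     q4   q5   q6 
   q8     q7   q8   q9 
   q9    q10  q11  q12 
 * q10    q4   q5   q6 
 * q11    q7   q8   q9 
 * q12   q10  q11  q12 
(> = start, * = accepting)

start=q0; accept=q10,q11,q12; q0-a>q1; q0-b>q2; q0-c>q3; q1-a>q4; q1-b>q5; q1-c>q6; q2-a>q7; q2-b>q8; q2-c>q9; q3-a>q10; q3-b>q11; q3-c>q12; q4-a>q4; q4-b>q5; q4-c>q6; q5-a>q7; q5-b>q8; q5-c>q9; q6-a>q10; q6-b>q11; q6-c>q12; q7-a>q4; q7-b>q5; q7-c>q6; q8-a>q7; q8-b>q8; q8-c>q9; q9-a>q10; q9-b>q11; q9-c>q12; q10-a>q4; q10-b>q5; q10-c>q6; q11-a>q7; q11-b>q8; q11-c>q9; q12-a>q10; q12-b>q11; q12-c>q12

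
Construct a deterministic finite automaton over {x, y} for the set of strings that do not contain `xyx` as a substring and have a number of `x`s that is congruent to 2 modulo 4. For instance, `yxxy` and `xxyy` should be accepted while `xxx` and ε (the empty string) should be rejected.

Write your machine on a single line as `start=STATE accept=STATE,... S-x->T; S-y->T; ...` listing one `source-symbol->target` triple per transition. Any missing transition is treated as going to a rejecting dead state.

Build one automaton per condition and run them in lockstep. The first has 4 states tracking partial matches of the forbidden pattern `xyx`; the second has 4 states tracking the count of `x`s modulo 4. A product state is a pair (one from each), accepting exactly when both do. After merging equivalent states the machine shrinks.
          x    y  
>  q0     q1   q0 
   q1     q2   q3 
 * q2     q4   q5 
   q3     q6   q7 
   q4     q8   q9 
 * q5     q6  q10 
   q6     q6   q6 
   q7     q2   q7 
   q8     q1  q11 
   q9     q6  q12 
 * q10    q4  q10 
   q11    q6   q0 
   q12    q8  q12 
(> = start, * = accepting)

start=q0; accept=q2,q5,q10; q0-x->q1; q0-y->q0; q1-x->q2; q1-y->q3; q2-x->q4; q2-y->q5; q3-x->q6; q3-y->q7; q4-x->q8; q4-y->q9; q5-x->q6; q5-y->q10; q6-x->q6; q6-y->q6; q7-x->q2; q7-y->q7; q8-x->q1; q8-y->q11; q9-x->q6; q9-y->q12; q10-x->q4; q10-y->q10; q11-x->q6; q11-y->q0; q12-x->q8; q12-y->q12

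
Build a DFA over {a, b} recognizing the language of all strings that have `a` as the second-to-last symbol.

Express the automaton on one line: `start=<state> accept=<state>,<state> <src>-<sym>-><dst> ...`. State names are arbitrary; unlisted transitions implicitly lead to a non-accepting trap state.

Because acceptance depends on a position counted from the end, the machine has to buffer the most recent 2 symbols. Make each state the string of the last up-to-2 symbols read; on input `x` shift the window left and append `x`. Accept when the buffered window has length 2 and begins with `a`.
        a   b  
>  q0   q1  q2 
   q1   q3  q4 
   q2   q5  q6 
 * q3   q3  q4 
 * q4   q5  q6 
   q5   q3  q4 
   q6   q5  q6 
(> = start, * = accepting)

start=q0 accept=q3,q4 q0-a->q1 q0-b->q2 q1-a->q3 q1-b->q4 q2-a->q5 q2-b->q6 q3-a->q3 q3-b->q4 q4-a->q5 q4-b->q6 q5-a->q3 q5-b->q4 q6-a->q5 q6-b->q6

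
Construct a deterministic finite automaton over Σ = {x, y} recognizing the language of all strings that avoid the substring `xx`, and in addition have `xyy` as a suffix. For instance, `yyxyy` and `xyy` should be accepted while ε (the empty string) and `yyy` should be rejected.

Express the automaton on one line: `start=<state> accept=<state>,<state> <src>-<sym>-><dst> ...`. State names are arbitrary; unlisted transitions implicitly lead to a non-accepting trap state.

start=S0 accept=S5 S0-x->S1 S0-y->S0 S1-x->S2 S1-y->S3 S2-x->S2 S2-y->S4 S3-x->S1 S3-y->S5 S4-x->S2 S4-y->S6 S5-x->S1 S5-y->S0 S6-x->S2 S6-y->S7 S7-x->S2 S7-y->S7

Run two small machines in parallel and take their product. The first has 3 states tracking partial matches of the forbidden pattern `xx`; the second has 4 states tracking how much of the suffix `xyy` has currently been matched. A product state is a pair (one from each), accepting exactly when both do.
        x   y  
>  S0   S1  S0 
   S1   S2  S3 
   S2   S2  S4 
   S3   S1  S5 
   S4   S2  S6 
 * S5   S1  S0 
   S6   S2  S7 
   S7   S2  S7 
(> = start, * = accepting)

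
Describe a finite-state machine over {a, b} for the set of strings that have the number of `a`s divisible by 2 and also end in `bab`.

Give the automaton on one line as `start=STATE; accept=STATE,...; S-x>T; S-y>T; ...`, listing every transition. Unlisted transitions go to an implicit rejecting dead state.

Run two small machines in parallel and take their product. The first has 2 states tracking the count of `a`s modulo 2; the second has 4 states tracking how much of the suffix `bab` has currently been matched. A product state is a pair (one from each), accepting exactly when both do.
        a   b  
>  q0   q1  q2 
   q1   q0  q3 
   q2   q4  q2 
   q3   q5  q3 
   q4   q0  q6 
   q5   q1  q7 
   q6   q5  q3 
 * q7   q4  q2 
(> = start, * = accepting)

start=q0; accept=q7; q0-a>q1; q0-b>q2; q1-a>q0; q1-b>q3; q2-a>q4; q2-b>q2; q3-a>q5; q3-b>q3; q4-a>q0; q4-b>q6; q5-a>q1; q5-b>q7; q6-a>q5; q6-b>q3; q7-a>q4; q7-b>q2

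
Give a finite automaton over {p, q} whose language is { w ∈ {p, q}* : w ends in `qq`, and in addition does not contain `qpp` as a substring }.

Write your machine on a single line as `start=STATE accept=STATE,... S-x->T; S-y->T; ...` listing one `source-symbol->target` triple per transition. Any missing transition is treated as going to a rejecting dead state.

Handle the two conditions separately and then intersect. One (3 states) tracks how much of the suffix `qq` has currently been matched; the other (4 states) tracks partial matches of the forbidden pattern `qpp`. Each combined state is a pair, one component from each; accept when both components accept. Equivalent product states are then merged.
        p   q  
>  s0   s0  s1 
   s1   s2  s3 
   s2   s4  s1 
 * s3   s2  s3 
   s4   s4  s4 
(> = start, * = accepting)

start=s0; accept=s3; s0-p->s0; s0-q->s1; s1-p->s2; s1-q->s3; s2-p->s4; s2-q->s1; s3-p->s2; s3-q->s3; s4-p->s4; s4-q->s4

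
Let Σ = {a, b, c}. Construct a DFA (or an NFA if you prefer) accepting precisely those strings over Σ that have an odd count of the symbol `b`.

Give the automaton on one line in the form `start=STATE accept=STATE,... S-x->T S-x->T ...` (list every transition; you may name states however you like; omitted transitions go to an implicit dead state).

start=q0 accept=q1 q0-a->q0 q0-b->q1 q0-c->q0 q1-a->q1 q1-b->q0 q1-c->q1

The only thing that matters is how many `b`s have appeared, reduced mod 2. Use one state per residue: q0 for 0, …, q1 for 1. Reading `b` moves to the next residue; anything else stays put. q1 is accepting.
With 2 states:
        a   b   c  
>  q0   q0  q1  q0 
 * q1   q1  q0  q1 
(> = start, * = accepting)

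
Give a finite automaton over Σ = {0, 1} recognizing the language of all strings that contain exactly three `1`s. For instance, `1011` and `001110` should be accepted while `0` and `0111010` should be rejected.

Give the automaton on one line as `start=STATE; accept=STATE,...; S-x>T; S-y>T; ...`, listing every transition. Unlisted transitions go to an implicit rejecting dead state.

Only the number of `1`s matters, and only up to 4. Make a chain q0 → q1 → q2 → q3 → q4 advanced by each `1` (with q4 absorbing); every other symbol self-loops. The accepting set is {q3}.
        0   1  
>  q0   q0  q1 
   q1   q1  q2 
   q2   q2  q3 
 * q3   q3  q4 
   q4   q4  q4 
(> = start, * = accepting)

start=q0; accept=q3; q0-0>q0; q0-1>q1; q1-0>q1; q1-1>q2; q2-0>q2; q2-1>q3; q3-0>q3; q3-1>q4; q4-0>q4; q4-1>q4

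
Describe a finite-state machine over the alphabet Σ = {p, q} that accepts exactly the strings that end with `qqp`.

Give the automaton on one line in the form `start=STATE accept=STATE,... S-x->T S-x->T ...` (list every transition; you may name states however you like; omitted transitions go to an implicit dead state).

start=s0 accept=s3 s0-p->s0 s0-q->s1 s1-p->s0 s1-q->s2 s2-p->s3 s2-q->s2 s3-p->s0 s3-q->s1

Let each state record the length of the longest suffix of the input read so far that is also a prefix of `qqp`. s1 means the last symbol is `q`; s2 means the last 2 symbols are `qq`; s3 means the last 3 symbols are `qqp`. Accept only at s3, where the string currently ends in `qqp`.
With 4 states:
        p   q  
>  s0   s0  s1 
   s1   s0  s2 
   s2   s3  s2 
 * s3   s0  s1 
(> = start, * = accepting)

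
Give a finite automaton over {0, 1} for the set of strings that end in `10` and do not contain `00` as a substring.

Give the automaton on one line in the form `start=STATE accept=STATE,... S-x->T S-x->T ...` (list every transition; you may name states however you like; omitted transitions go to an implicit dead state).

start=s0 accept=s4 s0-0->s1 s0-1->s2 s1-0->s3 s1-1->s2 s2-0->s4 s2-1->s2 s3-0->s3 s3-1->s5 s4-0->s3 s4-1->s2 s5-0->s6 s5-1->s5 s6-0->s3 s6-1->s5

Run two small machines in parallel and take their product. The first has 3 states tracking how much of the suffix `10` has currently been matched; the second has 3 states tracking partial matches of the forbidden pattern `00`. A product state is a pair (one from each), accepting exactly when both do.
With 7 states:
        0   1  
>  s0   s1  s2 
   s1   s3  s2 
   s2   s4  s2 
   s3   s3  s5 
 * s4   s3  s2 
   s5   s6  s5 
   s6   s3  s5 
(> = start, * = accepting)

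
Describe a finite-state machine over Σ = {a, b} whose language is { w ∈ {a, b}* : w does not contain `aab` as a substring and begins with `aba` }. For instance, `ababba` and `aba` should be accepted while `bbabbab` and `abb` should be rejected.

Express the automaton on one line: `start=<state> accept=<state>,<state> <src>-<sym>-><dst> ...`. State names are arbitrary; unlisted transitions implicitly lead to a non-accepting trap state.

Handle the two conditions separately and then intersect. The first has 4 states tracking partial matches of the forbidden pattern `aab`; the second has 5 states tracking whether the input so far still matches the prefix `aba`. A product state is a pair (one from each), accepting exactly when both do. Equivalent product states are then merged.
With 7 states:
        a   b  
>  q0   q1  q2 
   q1   q2  q3 
   q2   q2  q2 
   q3   q4  q2 
 * q4   q5  q6 
 * q5   q5  q2 
 * q6   q4  q6 
(> = start, * = accepting)

start=q0 accept=q4,q5,q6 q0-a->q1 q0-b->q2 q1-a->q2 q1-b->q3 q2-a->q2 q2-b->q2 q3-a->q4 q3-b->q2 q4-a->q5 q4-b->q6 q5-a->q5 q5-b->q2 q6-a->q4 q6-b->q6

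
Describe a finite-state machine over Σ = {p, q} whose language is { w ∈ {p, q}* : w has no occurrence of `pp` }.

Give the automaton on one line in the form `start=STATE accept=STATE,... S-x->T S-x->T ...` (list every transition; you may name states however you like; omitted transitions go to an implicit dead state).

Track partial matches of the forbidden pattern `pp`. State S2 is a dead state reached once `pp` has occurred; every other state accepts. S0 means no part of `pp` is currently matched.
        p   q  
>* S0   S1  S0 
 * S1   S2  S0 
   S2   S2  S2 
(> = start, * = accepting)

start=S0 accept=S0,S1 S0-p->S1 S0-q->S0 S1-p->S2 S1-q->S0 S2-p->S2 S2-q->S2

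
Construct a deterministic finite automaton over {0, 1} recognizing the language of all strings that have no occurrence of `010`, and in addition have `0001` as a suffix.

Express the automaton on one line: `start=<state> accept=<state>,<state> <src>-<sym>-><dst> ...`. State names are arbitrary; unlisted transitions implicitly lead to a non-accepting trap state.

start=S0 accept=S6 S0-0->S1 S0-1->S0 S1-0->S2 S1-1->S3 S2-0->S4 S2-1->S3 S3-0->S5 S3-1->S0 S4-0->S4 S4-1->S6 S5-0->S5 S5-1->S5 S6-0->S5 S6-1->S0

Run two small machines in parallel and take their product. The first has 4 states tracking partial matches of the forbidden pattern `010`; the second has 5 states tracking how much of the suffix `0001` has currently been matched. A product state is a pair (one from each), accepting exactly when both do. After merging equivalent states the machine shrinks.
7 states suffice.
        0   1  
>  S0   S1  S0 
   S1   S2  S3 
   S2   S4  S3 
   S3   S5  S0 
   S4   S4  S6 
   S5   S5  S5 
 * S6   S5  S0 
(> = start, * = accepting)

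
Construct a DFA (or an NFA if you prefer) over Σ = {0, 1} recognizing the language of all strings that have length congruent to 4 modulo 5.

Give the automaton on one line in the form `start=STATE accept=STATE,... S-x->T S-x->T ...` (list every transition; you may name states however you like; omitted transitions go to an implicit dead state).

Only the length mod 5 matters, so use a 5-cycle: from any state, every input symbol moves to the next state, wrapping E back to A. Mark E accepting.
       0  1 
>  A   B  B 
   B   C  C 
   C   D  D 
   D   E  E 
 * E   A  A 
(> = start, * = accepting)

start=A accept=E A-0->B A-1->B B-0->C B-1->C C-0->D C-1->D D-0->E D-1->E E-0->A E-1->A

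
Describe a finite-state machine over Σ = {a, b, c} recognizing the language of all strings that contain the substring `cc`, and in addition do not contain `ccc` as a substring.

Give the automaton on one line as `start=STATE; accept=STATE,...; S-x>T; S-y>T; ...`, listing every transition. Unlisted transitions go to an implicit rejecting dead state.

start=q0; accept=q2,q3,q5; q0-a>q0; q0-b>q0; q0-c>q1; q1-a>q0; q1-b>q0; q1-c>q2; q2-a>q3; q2-b>q3; q2-c>q4; q3-a>q3; q3-b>q3; q3-c>q5; q4-a>q4; q4-b>q4; q4-c>q4; q5-a>q3; q5-b>q3; q5-c>q2

Build one automaton per condition and run them in lockstep. The first has 3 states tracking whether and how much of `cc` has been seen; the second has 4 states tracking partial matches of the forbidden pattern `ccc`. A product state is a pair (one from each), accepting exactly when both do.
With 6 states:
        a   b   c  
>  q0   q0  q0  q1 
   q1   q0  q0  q2 
 * q2   q3  q3  q4 
 * q3   q3  q3  q5 
   q4   q4  q4  q4 
 * q5   q3  q3  q2 
(> = start, * = accepting)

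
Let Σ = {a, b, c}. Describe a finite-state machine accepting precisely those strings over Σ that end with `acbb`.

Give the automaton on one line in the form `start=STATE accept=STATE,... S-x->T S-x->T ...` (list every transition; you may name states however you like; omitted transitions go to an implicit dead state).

start=q0 accept=q4 q0-a->q1 q0-b->q0 q0-c->q0 q1-a->q1 q1-b->q0 q1-c->q2 q2-a->q1 q2-b->q3 q2-c->q0 q3-a->q1 q3-b->q4 q3-c->q0 q4-a->q1 q4-b->q0 q4-c->q0

Let each state record the length of the longest suffix of the input read so far that is also a prefix of `acbb`. q1 means the last symbol is `a`; q2 means the last 2 symbols are `ac`; q3 means the last 3 symbols are `acb`; q4 means the last 4 symbols are `acbb`. Accept only at q4, where the string currently ends in `acbb`.
5 states suffice.
        a   b   c  
>  q0   q1  q0  q0 
   q1   q1  q0  q2 
   q2   q1  q3  q0 
   q3   q1  q4  q0 
 * q4   q1  q0  q0 
(> = start, * = accepting)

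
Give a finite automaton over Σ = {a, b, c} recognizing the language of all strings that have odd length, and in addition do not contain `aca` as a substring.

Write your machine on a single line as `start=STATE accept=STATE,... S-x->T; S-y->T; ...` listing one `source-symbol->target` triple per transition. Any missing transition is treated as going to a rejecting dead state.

start=s0; accept=s1,s2,s5; s0-a->s1; s0-b->s2; s0-c->s2; s1-a->s3; s1-b->s0; s1-c->s4; s2-a->s3; s2-b->s0; s2-c->s0; s3-a->s1; s3-b->s2; s3-c->s5; s4-a->s6; s4-b->s2; s4-c->s2; s5-a->s7; s5-b->s0; s5-c->s0; s6-a->s7; s6-b->s7; s6-c->s7; s7-a->s6; s7-b->s6; s7-c->s6

Run two small machines in parallel and take their product. The first has 2 states tracking the input length modulo 2; the second has 4 states tracking partial matches of the forbidden pattern `aca`. A product state is a pair (one from each), accepting exactly when both do.
With 8 states:
        a   b   c  
>  s0   s1  s2  s2 
 * s1   s3  s0  s4 
 * s2   s3  s0  s0 
   s3   s1  s2  s5 
   s4   s6  s2  s2 
 * s5   s7  s0  s0 
   s6   s7  s7  s7 
   s7   s6  s6  s6 
(> = start, * = accepting)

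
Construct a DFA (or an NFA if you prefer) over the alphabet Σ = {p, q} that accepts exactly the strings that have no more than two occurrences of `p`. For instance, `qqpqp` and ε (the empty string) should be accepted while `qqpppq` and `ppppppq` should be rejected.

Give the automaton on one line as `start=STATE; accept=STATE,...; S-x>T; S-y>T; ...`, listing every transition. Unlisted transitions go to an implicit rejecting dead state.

start=s0; accept=s0,s1,s2; s0-p>s1; s0-q>s0; s1-p>s2; s1-q>s1; s2-p>s3; s2-q>s2; s3-p>s3; s3-q>s3

Count `p`s, saturating at 3: states s0 through s2 mean 0 through 2 `p`s seen; s3 means more than 2. Each `p` increments (capped at s3); other symbols loop. Accept from {s0, s1, s2}.
A 4-state machine:
        p   q  
>* s0   s1  s0 
 * s1   s2  s1 
 * s2   s3  s2 
   s3   s3  s3 
(> = start, * = accepting)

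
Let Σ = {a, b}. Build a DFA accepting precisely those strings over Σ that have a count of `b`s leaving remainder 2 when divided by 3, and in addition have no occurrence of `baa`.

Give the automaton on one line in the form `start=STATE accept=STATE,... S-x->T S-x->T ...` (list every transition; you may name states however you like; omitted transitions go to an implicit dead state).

Run two small machines in parallel and take their product. One (3 states) tracks the count of `b`s modulo 3; the other (4 states) tracks partial matches of the forbidden pattern `baa`. Each combined state is a pair, one component from each; accept when both components accept. Equivalent product states are then merged.
8 states suffice.
        a   b  
>  S0   S0  S1 
   S1   S2  S3 
   S2   S4  S3 
 * S3   S5  S6 
   S4   S4  S4 
 * S5   S4  S6 
   S6   S7  S1 
   S7   S4  S1 
(> = start, * = accepting)

start=S0 accept=S3,S5 S0-a->S0 S0-b->S1 S1-a->S2 S1-b->S3 S2-a->S4 S2-b->S3 S3-a->S5 S3-b->S6 S4-a->S4 S4-b->S4 S5-a->S4 S5-b->S6 S6-a->S7 S6-b->S1 S7-a->S4 S7-b->S1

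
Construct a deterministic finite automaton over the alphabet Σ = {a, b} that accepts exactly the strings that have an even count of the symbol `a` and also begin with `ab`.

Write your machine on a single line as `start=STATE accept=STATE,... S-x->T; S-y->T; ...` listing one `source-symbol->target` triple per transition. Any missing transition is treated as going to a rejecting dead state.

Build one automaton per condition and run them in lockstep. One (2 states) tracks the count of `a`s modulo 2; the other (4 states) tracks whether the input so far still matches the prefix `ab`. Each combined state is a pair, one component from each; accept when both components accept.
6 states suffice.
        a   b  
>  q0   q1  q2 
   q1   q2  q3 
   q2   q4  q2 
   q3   q5  q3 
   q4   q2  q4 
 * q5   q3  q5 
(> = start, * = accepting)

start=q0; accept=q5; q0-a->q1; q0-b->q2; q1-a->q2; q1-b->q3; q2-a->q4; q2-b->q2; q3-a->q5; q3-b->q3; q4-a->q2; q4-b->q4; q5-a->q3; q5-b->q5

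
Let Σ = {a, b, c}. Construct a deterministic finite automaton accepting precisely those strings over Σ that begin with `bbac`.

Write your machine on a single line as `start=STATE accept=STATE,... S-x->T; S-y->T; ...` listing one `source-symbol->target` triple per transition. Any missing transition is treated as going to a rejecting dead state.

Walk along `bbac` while the input agrees: from q0 take `b` to q1, and so on. Any deviation drops to the rejecting sink q5. Once q4 is reached the prefix is confirmed and every continuation is accepted.
6 states suffice.
        a   b   c  
>  q0   q5  q1  q5 
   q1   q5  q2  q5 
   q2   q3  q5  q5 
   q3   q5  q5  q4 
 * q4   q4  q4  q4 
   q5   q5  q5  q5 
(> = start, * = accepting)

start=q0; accept=q4; q0-a->q5; q0-b->q1; q0-c->q5; q1-a->q5; q1-b->q2; q1-c->q5; q2-a->q3; q2-b->q5; q2-c->q5; q3-a->q5; q3-b->q5; q3-c->q4; q4-a->q4; q4-b->q4; q4-c->q4; q5-a->q5; q5-b->q5; q5-c->q5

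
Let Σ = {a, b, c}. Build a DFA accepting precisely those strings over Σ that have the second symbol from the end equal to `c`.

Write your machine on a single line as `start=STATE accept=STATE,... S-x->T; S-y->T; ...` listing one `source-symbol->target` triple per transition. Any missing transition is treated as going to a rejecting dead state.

Because acceptance depends on a position counted from the end, the machine has to buffer the most recent 2 symbols. Make each state the string of the last up-to-2 symbols read; on input `x` shift the window left and append `x`. Accept when the buffered window has length 2 and begins with `c`.
13 states suffice.
          a    b    c  
>  s0     s1   s2   s3 
   s1     s4   s5   s6 
   s2     s7   s8   s9 
   s3    s10  s11  s12 
   s4     s4   s5   s6 
   s5     s7   s8   s9 
   s6    s10  s11  s12 
   s7     s4   s5   s6 
   s8     s7   s8   s9 
   s9    s10  s11  s12 
 * s10    s4   s5   s6 
 * s11    s7   s8   s9 
 * s12   s10  s11  s12 
(> = start, * = accepting)

start=s0; accept=s10,s11,s12; s0-a->s1; s0-b->s2; s0-c->s3; s1-a->s4; s1-b->s5; s1-c->s6; s2-a->s7; s2-b->s8; s2-c->s9; s3-a->s10; s3-b->s11; s3-c->s12; s4-a->s4; s4-b->s5; s4-c->s6; s5-a->s7; s5-b->s8; s5-c->s9; s6-a->s10; s6-b->s11; s6-c->s12; s7-a->s4; s7-b->s5; s7-c->s6; s8-a->s7; s8-b->s8; s8-c->s9; s9-a->s10; s9-b->s11; s9-c->s12; s10-a->s4; s10-b->s5; s10-c->s6; s11-a->s7; s11-b->s8; s11-c->s9; s12-a->s10; s12-b->s11; s12-c->s12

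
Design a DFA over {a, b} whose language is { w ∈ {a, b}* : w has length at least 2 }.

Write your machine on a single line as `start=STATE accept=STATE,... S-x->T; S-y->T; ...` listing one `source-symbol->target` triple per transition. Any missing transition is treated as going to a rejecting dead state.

start=q0; accept=q2,q3; q0-a->q1; q0-b->q1; q1-a->q2; q1-b->q2; q2-a->q3; q2-b->q3; q3-a->q3; q3-b->q3

Count input length up to 3: every symbol moves from q0 toward q3, which means 'more than 2' and absorbs. Accept from {q2, q3}.
4 states suffice.
        a   b  
>  q0   q1  q1 
   q1   q2  q2 
 * q2   q3  q3 
 * q3   q3  q3 
(> = start, * = accepting)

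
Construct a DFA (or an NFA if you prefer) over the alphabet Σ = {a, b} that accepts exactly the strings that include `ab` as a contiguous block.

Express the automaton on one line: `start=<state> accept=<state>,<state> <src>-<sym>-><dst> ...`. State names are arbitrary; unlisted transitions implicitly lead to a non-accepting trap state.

start=q0 accept=q2 q0-a->q1 q0-b->q0 q1-a->q1 q1-b->q2 q2-a->q2 q2-b->q2

States q0..q1 record the length of the longest prefix of `ab` that matches the current input suffix. Reaching q2 means `ab` has been seen, and we stay there forever. Accept from q2.
3 states suffice.
        a   b  
>  q0   q1  q0 
   q1   q1  q2 
 * q2   q2  q2 
(> = start, * = accepting)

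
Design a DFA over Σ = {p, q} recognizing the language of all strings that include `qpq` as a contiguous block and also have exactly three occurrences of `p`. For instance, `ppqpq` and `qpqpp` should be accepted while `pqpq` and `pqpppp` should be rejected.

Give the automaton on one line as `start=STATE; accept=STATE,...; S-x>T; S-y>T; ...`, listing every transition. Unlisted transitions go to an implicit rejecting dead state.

start=s0; accept=s12; s0-p>s1; s0-q>s2; s1-p>s3; s1-q>s4; s2-p>s5; s2-q>s2; s3-p>s6; s3-q>s7; s4-p>s8; s4-q>s4; s5-p>s3; s5-q>s9; s6-p>s6; s6-q>s6; s7-p>s10; s7-q>s7; s8-p>s6; s8-q>s11; s9-p>s11; s9-q>s9; s10-p>s6; s10-q>s12; s11-p>s12; s11-q>s11; s12-p>s6; s12-q>s12

Run two small machines in parallel and take their product. The first has 4 states tracking whether and how much of `qpq` has been seen; the second has 5 states tracking the count of `p`s, saturating at 4. A product state is a pair (one from each), accepting exactly when both do. Equivalent product states are then merged.
With 13 states:
          p    q  
>  s0     s1   s2 
   s1     s3   s4 
   s2     s5   s2 
   s3     s6   s7 
   s4     s8   s4 
   s5     s3   s9 
   s6     s6   s6 
   s7    s10   s7 
   s8     s6  s11 
   s9    s11   s9 
   s10    s6  s12 
   s11   s12  s11 
 * s12    s6  s12 
(> = start, * = accepting)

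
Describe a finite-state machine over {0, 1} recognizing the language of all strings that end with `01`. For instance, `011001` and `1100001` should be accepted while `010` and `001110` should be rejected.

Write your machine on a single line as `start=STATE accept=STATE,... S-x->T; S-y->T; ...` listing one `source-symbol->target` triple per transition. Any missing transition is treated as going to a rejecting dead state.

Remember how much of `01` the current input suffix matches. State S0 means no match yet; S1 means the last symbol is `0`; S2 means the last 2 symbols are `01`. Only S2 accepts. On a mismatch, fall back to the longest proper suffix that is still a prefix of `01`.
3 states suffice.
        0   1  
>  S0   S1  S0 
   S1   S1  S2 
 * S2   S1  S0 
(> = start, * = accepting)

start=S0; accept=S2; S0-0->S1; S0-1->S0; S1-0->S1; S1-1->S2; S2-0->S1; S2-1->S0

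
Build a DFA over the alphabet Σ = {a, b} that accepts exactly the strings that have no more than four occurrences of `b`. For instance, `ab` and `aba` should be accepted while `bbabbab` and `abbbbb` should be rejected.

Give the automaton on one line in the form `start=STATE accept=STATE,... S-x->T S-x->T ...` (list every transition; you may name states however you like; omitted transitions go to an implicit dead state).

start=s0 accept=s0,s1,s2,s3,s4 s0-a->s0 s0-b->s1 s1-a->s1 s1-b->s2 s2-a->s2 s2-b->s3 s3-a->s3 s3-b->s4 s4-a->s4 s4-b->s5 s5-a->s5 s5-b->s5

Only the number of `b`s matters, and only up to 5. Make a chain s0 → s1 → s2 → s3 → s4 → s5 advanced by each `b` (with s5 absorbing); every other symbol self-loops. The accepting set is {s0, s1, s2, s3, s4}.
With 6 states:
        a   b  
>* s0   s0  s1 
 * s1   s1  s2 
 * s2   s2  s3 
 * s3   s3  s4 
 * s4   s4  s5 
   s5   s5  s5 
(> = start, * = accepting)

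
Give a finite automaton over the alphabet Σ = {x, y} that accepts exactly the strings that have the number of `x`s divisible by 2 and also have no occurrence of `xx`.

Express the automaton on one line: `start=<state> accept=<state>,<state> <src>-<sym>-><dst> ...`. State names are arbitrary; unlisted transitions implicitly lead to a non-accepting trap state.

Handle the two conditions separately and then intersect. One (2 states) tracks the count of `x`s modulo 2; the other (3 states) tracks partial matches of the forbidden pattern `xx`. Each combined state is a pair, one component from each; accept when both components accept.
        x   y  
>* s0   s1  s0 
   s1   s2  s3 
   s2   s4  s2 
   s3   s5  s3 
   s4   s2  s4 
 * s5   s4  s0 
(> = start, * = accepting)

start=s0 accept=s0,s5 s0-x->s1 s0-y->s0 s1-x->s2 s1-y->s3 s2-x->s4 s2-y->s2 s3-x->s5 s3-y->s3 s4-x->s2 s4-y->s4 s5-x->s4 s5-y->s0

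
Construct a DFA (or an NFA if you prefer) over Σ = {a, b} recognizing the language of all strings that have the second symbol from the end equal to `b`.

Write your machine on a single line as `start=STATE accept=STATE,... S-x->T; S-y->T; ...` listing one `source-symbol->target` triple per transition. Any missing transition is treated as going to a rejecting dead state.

Because acceptance depends on a position counted from the end, the machine has to buffer the most recent 2 symbols. Make each state the string of the last up-to-2 symbols read; on input `x` shift the window left and append `x`. Accept when the buffered window has length 2 and begins with `b`.
With 7 states:
        a   b  
>  s0   s1  s2 
   s1   s3  s4 
   s2   s5  s6 
   s3   s3  s4 
   s4   s5  s6 
 * s5   s3  s4 
 * s6   s5  s6 
(> = start, * = accepting)

start=s0; accept=s5,s6; s0-a->s1; s0-b->s2; s1-a->s3; s1-b->s4; s2-a->s5; s2-b->s6; s3-a->s3; s3-b->s4; s4-a->s5; s4-b->s6; s5-a->s3; s5-b->s4; s6-a->s5; s6-b->s6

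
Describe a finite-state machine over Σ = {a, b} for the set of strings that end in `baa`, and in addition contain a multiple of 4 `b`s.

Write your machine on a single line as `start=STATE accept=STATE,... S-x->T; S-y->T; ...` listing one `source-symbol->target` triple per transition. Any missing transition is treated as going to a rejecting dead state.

start=s0; accept=s15; s0-a->s0; s0-b->s1; s1-a->s2; s1-b->s3; s2-a->s4; s2-b->s3; s3-a->s5; s3-b->s6; s4-a->s7; s4-b->s3; s5-a->s8; s5-b->s6; s6-a->s9; s6-b->s10; s7-a->s7; s7-b->s3; s8-a->s11; s8-b->s6; s9-a->s12; s9-b->s10; s10-a->s13; s10-b->s1; s11-a->s11; s11-b->s6; s12-a->s14; s12-b->s10; s13-a->s15; s13-b->s1; s14-a->s14; s14-b->s10; s15-a->s0; s15-b->s1

Handle the two conditions separately and then intersect. One (4 states) tracks how much of the suffix `baa` has currently been matched; the other (4 states) tracks the count of `b`s modulo 4. Each combined state is a pair, one component from each; accept when both components accept.
16 states suffice.
          a    b  
>  s0     s0   s1 
   s1     s2   s3 
   s2     s4   s3 
   s3     s5   s6 
   s4     s7   s3 
   s5     s8   s6 
   s6     s9  s10 
   s7     s7   s3 
   s8    s11   s6 
   s9    s12  s10 
   s10   s13   s1 
   s11   s11   s6 
   s12   s14  s10 
   s13   s15   s1 
   s14   s14  s10 
 * s15    s0   s1 
(> = start, * = accepting)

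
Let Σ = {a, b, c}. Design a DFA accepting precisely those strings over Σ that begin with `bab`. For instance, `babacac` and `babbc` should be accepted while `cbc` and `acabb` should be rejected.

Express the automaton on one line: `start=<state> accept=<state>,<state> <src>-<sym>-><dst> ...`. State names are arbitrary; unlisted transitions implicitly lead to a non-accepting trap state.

start=q0 accept=q3 q0-a->q4 q0-b->q1 q0-c->q4 q1-a->q2 q1-b->q4 q1-c->q4 q2-a->q4 q2-b->q3 q2-c->q4 q3-a->q3 q3-b->q3 q3-c->q3 q4-a->q4 q4-b->q4 q4-c->q4

Walk along `bab` while the input agrees: from q0 take `b` to q1, and so on. Any deviation drops to the rejecting sink q4. Once q3 is reached the prefix is confirmed and every continuation is accepted.
        a   b   c  
>  q0   q4  q1  q4 
   q1   q2  q4  q4 
   q2   q4  q3  q4 
 * q3   q3  q3  q3 
   q4   q4  q4  q4 
(> = start, * = accepting)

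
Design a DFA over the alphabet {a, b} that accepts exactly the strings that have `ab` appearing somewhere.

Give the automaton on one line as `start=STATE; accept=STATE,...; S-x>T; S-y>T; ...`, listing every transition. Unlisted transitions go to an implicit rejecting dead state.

Track how much of `ab` has been matched so far: state q0 is no progress, q2 is the absorbing accept state reached once `ab` has occurred. Intermediate states record partial matches; on a mismatch, fall back to the longest reusable overlap.
        a   b  
>  q0   q1  q0 
   q1   q1  q2 
 * q2   q2  q2 
(> = start, * = accepting)

start=q0; accept=q2; q0-a>q1; q0-b>q0; q1-a>q1; q1-b>q2; q2-a>q2; q2-b>q2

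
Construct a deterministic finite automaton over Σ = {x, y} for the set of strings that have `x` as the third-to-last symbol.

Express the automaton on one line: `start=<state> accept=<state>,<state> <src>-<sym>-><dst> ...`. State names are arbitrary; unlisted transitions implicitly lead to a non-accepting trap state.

start=s0 accept=s7,s8,s9,s10 s0-x->s1 s0-y->s2 s1-x->s3 s1-y->s4 s2-x->s5 s2-y->s6 s3-x->s7 s3-y->s8 s4-x->s9 s4-y->s10 s5-x->s11 s5-y->s12 s6-x->s13 s6-y->s14 s7-x->s7 s7-y->s8 s8-x->s9 s8-y->s10 s9-x->s11 s9-y->s12 s10-x->s13 s10-y->s14 s11-x->s7 s11-y->s8 s12-x->s9 s12-y->s10 s13-x->s11 s13-y->s12 s14-x->s13 s14-y->s14

Because acceptance depends on a position counted from the end, the machine has to buffer the most recent 3 symbols. Make each state the string of the last up-to-3 symbols read; on input `x` shift the window left and append `x`. Accept when the buffered window has length 3 and begins with `x`.
With 15 states:
          x    y  
>  s0     s1   s2 
   s1     s3   s4 
   s2     s5   s6 
   s3     s7   s8 
   s4     s9  s10 
   s5    s11  s12 
   s6    s13  s14 
 * s7     s7   s8 
 * s8     s9  s10 
 * s9    s11  s12 
 * s10   s13  s14 
   s11    s7   s8 
   s12    s9  s10 
   s13   s11  s12 
   s14   s13  s14 
(> = start, * = accepting)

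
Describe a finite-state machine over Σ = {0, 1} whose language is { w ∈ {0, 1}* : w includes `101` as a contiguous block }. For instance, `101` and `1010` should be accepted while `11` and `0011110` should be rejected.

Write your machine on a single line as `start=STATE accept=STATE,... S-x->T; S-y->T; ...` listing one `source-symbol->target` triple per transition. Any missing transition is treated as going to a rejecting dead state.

start=A; accept=D; A-0->A; A-1->B; B-0->C; B-1->B; C-0->A; C-1->D; D-0->D; D-1->D

States A..C record the length of the longest prefix of `101` that matches the current input suffix. Reaching D means `101` has been seen, and we stay there forever. Accept from D.
A 4-state machine:
       0  1 
>  A   A  B 
   B   C  B 
   C   A  D 
 * D   D  D 
(> = start, * = accepting)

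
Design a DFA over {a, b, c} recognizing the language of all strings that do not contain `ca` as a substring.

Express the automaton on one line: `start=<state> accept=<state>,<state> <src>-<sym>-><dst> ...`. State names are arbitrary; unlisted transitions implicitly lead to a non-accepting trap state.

Track partial matches of the forbidden pattern `ca`. State s2 is a dead state reached once `ca` has occurred; every other state accepts. s0 means no part of `ca` is currently matched.
3 states suffice.
        a   b   c  
>* s0   s0  s0  s1 
 * s1   s2  s0  s1 
   s2   s2  s2  s2 
(> = start, * = accepting)

start=s0 accept=s0,s1 s0-a->s0 s0-b->s0 s0-c->s1 s1-a->s2 s1-b->s0 s1-c->s1 s2-a->s2 s2-b->s2 s2-c->s2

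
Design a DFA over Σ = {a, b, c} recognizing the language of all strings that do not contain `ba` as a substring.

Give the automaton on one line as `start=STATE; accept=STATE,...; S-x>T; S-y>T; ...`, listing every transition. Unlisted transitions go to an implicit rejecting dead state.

Track partial matches of the forbidden pattern `ba`. State q2 is a dead state reached once `ba` has occurred; every other state accepts. q0 means no part of `ba` is currently matched.
A 3-state machine:
        a   b   c  
>* q0   q0  q1  q0 
 * q1   q2  q1  q0 
   q2   q2  q2  q2 
(> = start, * = accepting)

start=q0; accept=q0,q1; q0-a>q0; q0-b>q1; q0-c>q0; q1-a>q2; q1-b>q1; q1-c>q0; q2-a>q2; q2-b>q2; q2-c>q2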